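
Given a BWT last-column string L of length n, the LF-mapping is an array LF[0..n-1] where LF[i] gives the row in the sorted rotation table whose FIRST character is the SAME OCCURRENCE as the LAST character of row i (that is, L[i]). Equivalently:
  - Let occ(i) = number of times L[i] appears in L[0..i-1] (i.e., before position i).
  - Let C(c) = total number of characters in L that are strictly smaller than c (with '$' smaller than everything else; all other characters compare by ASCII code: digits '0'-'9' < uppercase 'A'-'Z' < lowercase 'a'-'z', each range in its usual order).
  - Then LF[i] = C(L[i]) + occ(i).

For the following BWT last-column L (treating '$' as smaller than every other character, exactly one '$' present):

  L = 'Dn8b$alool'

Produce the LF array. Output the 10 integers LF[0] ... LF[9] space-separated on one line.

Char counts: '$':1, '8':1, 'D':1, 'a':1, 'b':1, 'l':2, 'n':1, 'o':2
C (first-col start): C('$')=0, C('8')=1, C('D')=2, C('a')=3, C('b')=4, C('l')=5, C('n')=7, C('o')=8
L[0]='D': occ=0, LF[0]=C('D')+0=2+0=2
L[1]='n': occ=0, LF[1]=C('n')+0=7+0=7
L[2]='8': occ=0, LF[2]=C('8')+0=1+0=1
L[3]='b': occ=0, LF[3]=C('b')+0=4+0=4
L[4]='$': occ=0, LF[4]=C('$')+0=0+0=0
L[5]='a': occ=0, LF[5]=C('a')+0=3+0=3
L[6]='l': occ=0, LF[6]=C('l')+0=5+0=5
L[7]='o': occ=0, LF[7]=C('o')+0=8+0=8
L[8]='o': occ=1, LF[8]=C('o')+1=8+1=9
L[9]='l': occ=1, LF[9]=C('l')+1=5+1=6

Answer: 2 7 1 4 0 3 5 8 9 6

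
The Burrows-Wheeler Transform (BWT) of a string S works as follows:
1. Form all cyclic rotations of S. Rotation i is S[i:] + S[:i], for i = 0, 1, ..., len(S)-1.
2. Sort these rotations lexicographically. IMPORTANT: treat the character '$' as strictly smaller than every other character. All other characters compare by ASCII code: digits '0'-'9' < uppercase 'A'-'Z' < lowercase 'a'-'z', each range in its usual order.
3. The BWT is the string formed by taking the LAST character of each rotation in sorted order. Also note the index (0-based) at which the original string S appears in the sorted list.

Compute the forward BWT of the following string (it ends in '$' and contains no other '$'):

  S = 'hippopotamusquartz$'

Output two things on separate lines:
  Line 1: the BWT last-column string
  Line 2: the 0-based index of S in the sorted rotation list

All 19 rotations (rotation i = S[i:]+S[:i]):
  rot[0] = hippopotamusquartz$
  rot[1] = ippopotamusquartz$h
  rot[2] = ppopotamusquartz$hi
  rot[3] = popotamusquartz$hip
  rot[4] = opotamusquartz$hipp
  rot[5] = potamusquartz$hippo
  rot[6] = otamusquartz$hippop
  rot[7] = tamusquartz$hippopo
  rot[8] = amusquartz$hippopot
  rot[9] = musquartz$hippopota
  rot[10] = usquartz$hippopotam
  rot[11] = squartz$hippopotamu
  rot[12] = quartz$hippopotamus
  rot[13] = uartz$hippopotamusq
  rot[14] = artz$hippopotamusqu
  rot[15] = rtz$hippopotamusqua
  rot[16] = tz$hippopotamusquar
  rot[17] = z$hippopotamusquart
  rot[18] = $hippopotamusquartz
Sorted (with $ < everything):
  sorted[0] = $hippopotamusquartz  (last char: 'z')
  sorted[1] = amusquartz$hippopot  (last char: 't')
  sorted[2] = artz$hippopotamusqu  (last char: 'u')
  sorted[3] = hippopotamusquartz$  (last char: '$')
  sorted[4] = ippopotamusquartz$h  (last char: 'h')
  sorted[5] = musquartz$hippopota  (last char: 'a')
  sorted[6] = opotamusquartz$hipp  (last char: 'p')
  sorted[7] = otamusquartz$hippop  (last char: 'p')
  sorted[8] = popotamusquartz$hip  (last char: 'p')
  sorted[9] = potamusquartz$hippo  (last char: 'o')
  sorted[10] = ppopotamusquartz$hi  (last char: 'i')
  sorted[11] = quartz$hippopotamus  (last char: 's')
  sorted[12] = rtz$hippopotamusqua  (last char: 'a')
  sorted[13] = squartz$hippopotamu  (last char: 'u')
  sorted[14] = tamusquartz$hippopo  (last char: 'o')
  sorted[15] = tz$hippopotamusquar  (last char: 'r')
  sorted[16] = uartz$hippopotamusq  (last char: 'q')
  sorted[17] = usquartz$hippopotam  (last char: 'm')
  sorted[18] = z$hippopotamusquart  (last char: 't')
Last column: ztu$happpoisauorqmt
Original string S is at sorted index 3

Answer: ztu$happpoisauorqmt
3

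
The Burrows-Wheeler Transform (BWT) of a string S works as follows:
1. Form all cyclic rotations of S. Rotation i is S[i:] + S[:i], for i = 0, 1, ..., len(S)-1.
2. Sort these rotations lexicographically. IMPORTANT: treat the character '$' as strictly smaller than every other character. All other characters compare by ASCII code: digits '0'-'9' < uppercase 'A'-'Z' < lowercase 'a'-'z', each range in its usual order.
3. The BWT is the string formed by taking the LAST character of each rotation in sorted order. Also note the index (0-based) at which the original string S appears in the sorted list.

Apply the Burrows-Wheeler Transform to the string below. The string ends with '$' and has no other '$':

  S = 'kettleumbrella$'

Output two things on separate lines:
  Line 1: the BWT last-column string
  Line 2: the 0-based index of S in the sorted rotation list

All 15 rotations (rotation i = S[i:]+S[:i]):
  rot[0] = kettleumbrella$
  rot[1] = ettleumbrella$k
  rot[2] = ttleumbrella$ke
  rot[3] = tleumbrella$ket
  rot[4] = leumbrella$kett
  rot[5] = eumbrella$kettl
  rot[6] = umbrella$kettle
  rot[7] = mbrella$kettleu
  rot[8] = brella$kettleum
  rot[9] = rella$kettleumb
  rot[10] = ella$kettleumbr
  rot[11] = lla$kettleumbre
  rot[12] = la$kettleumbrel
  rot[13] = a$kettleumbrell
  rot[14] = $kettleumbrella
Sorted (with $ < everything):
  sorted[0] = $kettleumbrella  (last char: 'a')
  sorted[1] = a$kettleumbrell  (last char: 'l')
  sorted[2] = brella$kettleum  (last char: 'm')
  sorted[3] = ella$kettleumbr  (last char: 'r')
  sorted[4] = ettleumbrella$k  (last char: 'k')
  sorted[5] = eumbrella$kettl  (last char: 'l')
  sorted[6] = kettleumbrella$  (last char: '$')
  sorted[7] = la$kettleumbrel  (last char: 'l')
  sorted[8] = leumbrella$kett  (last char: 't')
  sorted[9] = lla$kettleumbre  (last char: 'e')
  sorted[10] = mbrella$kettleu  (last char: 'u')
  sorted[11] = rella$kettleumb  (last char: 'b')
  sorted[12] = tleumbrella$ket  (last char: 't')
  sorted[13] = ttleumbrella$ke  (last char: 'e')
  sorted[14] = umbrella$kettle  (last char: 'e')
Last column: almrkl$lteubtee
Original string S is at sorted index 6

Answer: almrkl$lteubtee
6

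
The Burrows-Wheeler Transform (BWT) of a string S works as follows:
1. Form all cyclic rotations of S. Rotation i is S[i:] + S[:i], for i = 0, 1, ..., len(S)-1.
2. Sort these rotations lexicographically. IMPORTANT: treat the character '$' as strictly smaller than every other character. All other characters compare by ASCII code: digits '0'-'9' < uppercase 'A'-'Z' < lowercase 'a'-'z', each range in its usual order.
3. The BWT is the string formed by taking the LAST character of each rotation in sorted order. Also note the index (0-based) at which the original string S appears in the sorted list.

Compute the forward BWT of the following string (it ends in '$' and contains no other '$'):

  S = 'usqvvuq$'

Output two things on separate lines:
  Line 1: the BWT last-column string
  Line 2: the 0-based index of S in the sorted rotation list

Answer: qusuv$vq
5

Derivation:
All 8 rotations (rotation i = S[i:]+S[:i]):
  rot[0] = usqvvuq$
  rot[1] = sqvvuq$u
  rot[2] = qvvuq$us
  rot[3] = vvuq$usq
  rot[4] = vuq$usqv
  rot[5] = uq$usqvv
  rot[6] = q$usqvvu
  rot[7] = $usqvvuq
Sorted (with $ < everything):
  sorted[0] = $usqvvuq  (last char: 'q')
  sorted[1] = q$usqvvu  (last char: 'u')
  sorted[2] = qvvuq$us  (last char: 's')
  sorted[3] = sqvvuq$u  (last char: 'u')
  sorted[4] = uq$usqvv  (last char: 'v')
  sorted[5] = usqvvuq$  (last char: '$')
  sorted[6] = vuq$usqv  (last char: 'v')
  sorted[7] = vvuq$usq  (last char: 'q')
Last column: qusuv$vq
Original string S is at sorted index 5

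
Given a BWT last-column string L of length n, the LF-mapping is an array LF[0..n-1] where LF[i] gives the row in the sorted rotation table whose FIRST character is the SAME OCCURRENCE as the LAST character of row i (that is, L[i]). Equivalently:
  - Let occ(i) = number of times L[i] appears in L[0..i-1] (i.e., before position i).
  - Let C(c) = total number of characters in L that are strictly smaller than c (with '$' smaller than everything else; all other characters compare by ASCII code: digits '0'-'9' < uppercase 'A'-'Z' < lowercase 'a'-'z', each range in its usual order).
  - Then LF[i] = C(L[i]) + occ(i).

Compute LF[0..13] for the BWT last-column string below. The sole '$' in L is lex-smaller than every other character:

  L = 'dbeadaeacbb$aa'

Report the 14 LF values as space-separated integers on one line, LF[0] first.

Char counts: '$':1, 'a':5, 'b':3, 'c':1, 'd':2, 'e':2
C (first-col start): C('$')=0, C('a')=1, C('b')=6, C('c')=9, C('d')=10, C('e')=12
L[0]='d': occ=0, LF[0]=C('d')+0=10+0=10
L[1]='b': occ=0, LF[1]=C('b')+0=6+0=6
L[2]='e': occ=0, LF[2]=C('e')+0=12+0=12
L[3]='a': occ=0, LF[3]=C('a')+0=1+0=1
L[4]='d': occ=1, LF[4]=C('d')+1=10+1=11
L[5]='a': occ=1, LF[5]=C('a')+1=1+1=2
L[6]='e': occ=1, LF[6]=C('e')+1=12+1=13
L[7]='a': occ=2, LF[7]=C('a')+2=1+2=3
L[8]='c': occ=0, LF[8]=C('c')+0=9+0=9
L[9]='b': occ=1, LF[9]=C('b')+1=6+1=7
L[10]='b': occ=2, LF[10]=C('b')+2=6+2=8
L[11]='$': occ=0, LF[11]=C('$')+0=0+0=0
L[12]='a': occ=3, LF[12]=C('a')+3=1+3=4
L[13]='a': occ=4, LF[13]=C('a')+4=1+4=5

Answer: 10 6 12 1 11 2 13 3 9 7 8 0 4 5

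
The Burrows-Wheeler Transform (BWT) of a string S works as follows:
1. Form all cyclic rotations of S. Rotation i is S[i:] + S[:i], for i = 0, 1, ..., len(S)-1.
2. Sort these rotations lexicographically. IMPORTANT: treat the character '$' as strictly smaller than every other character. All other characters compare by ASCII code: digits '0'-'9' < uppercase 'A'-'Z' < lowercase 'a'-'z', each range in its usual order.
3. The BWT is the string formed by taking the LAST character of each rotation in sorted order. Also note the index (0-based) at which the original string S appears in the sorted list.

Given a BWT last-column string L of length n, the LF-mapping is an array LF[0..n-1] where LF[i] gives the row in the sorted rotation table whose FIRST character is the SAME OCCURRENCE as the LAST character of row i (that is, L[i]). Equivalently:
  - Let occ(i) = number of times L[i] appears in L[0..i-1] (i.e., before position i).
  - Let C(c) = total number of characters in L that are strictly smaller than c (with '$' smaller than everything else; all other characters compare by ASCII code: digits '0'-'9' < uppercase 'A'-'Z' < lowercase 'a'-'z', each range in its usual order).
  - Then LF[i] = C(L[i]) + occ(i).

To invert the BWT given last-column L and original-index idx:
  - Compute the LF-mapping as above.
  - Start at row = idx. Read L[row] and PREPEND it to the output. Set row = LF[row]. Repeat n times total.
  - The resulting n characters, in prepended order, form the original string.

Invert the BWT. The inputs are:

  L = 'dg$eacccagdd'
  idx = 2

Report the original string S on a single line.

Answer: adgeccdgacd$

Derivation:
LF mapping: 6 10 0 9 1 3 4 5 2 11 7 8
Walk LF starting at row 2, prepending L[row]:
  step 1: row=2, L[2]='$', prepend. Next row=LF[2]=0
  step 2: row=0, L[0]='d', prepend. Next row=LF[0]=6
  step 3: row=6, L[6]='c', prepend. Next row=LF[6]=4
  step 4: row=4, L[4]='a', prepend. Next row=LF[4]=1
  step 5: row=1, L[1]='g', prepend. Next row=LF[1]=10
  step 6: row=10, L[10]='d', prepend. Next row=LF[10]=7
  step 7: row=7, L[7]='c', prepend. Next row=LF[7]=5
  step 8: row=5, L[5]='c', prepend. Next row=LF[5]=3
  step 9: row=3, L[3]='e', prepend. Next row=LF[3]=9
  step 10: row=9, L[9]='g', prepend. Next row=LF[9]=11
  step 11: row=11, L[11]='d', prepend. Next row=LF[11]=8
  step 12: row=8, L[8]='a', prepend. Next row=LF[8]=2
Reversed output: adgeccdgacd$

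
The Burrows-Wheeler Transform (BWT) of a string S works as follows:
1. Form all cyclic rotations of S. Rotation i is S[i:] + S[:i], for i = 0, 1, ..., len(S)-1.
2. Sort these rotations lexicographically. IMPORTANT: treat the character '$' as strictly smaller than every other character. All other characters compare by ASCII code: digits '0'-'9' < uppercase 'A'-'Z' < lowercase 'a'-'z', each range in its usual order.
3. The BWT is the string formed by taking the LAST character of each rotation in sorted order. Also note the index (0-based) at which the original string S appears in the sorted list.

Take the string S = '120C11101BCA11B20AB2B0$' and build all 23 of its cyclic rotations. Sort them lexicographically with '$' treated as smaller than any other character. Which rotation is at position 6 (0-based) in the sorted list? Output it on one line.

All 23 rotations (rotation i = S[i:]+S[:i]):
  rot[0] = 120C11101BCA11B20AB2B0$
  rot[1] = 20C11101BCA11B20AB2B0$1
  rot[2] = 0C11101BCA11B20AB2B0$12
  rot[3] = C11101BCA11B20AB2B0$120
  rot[4] = 11101BCA11B20AB2B0$120C
  rot[5] = 1101BCA11B20AB2B0$120C1
  rot[6] = 101BCA11B20AB2B0$120C11
  rot[7] = 01BCA11B20AB2B0$120C111
  rot[8] = 1BCA11B20AB2B0$120C1110
  rot[9] = BCA11B20AB2B0$120C11101
  rot[10] = CA11B20AB2B0$120C11101B
  rot[11] = A11B20AB2B0$120C11101BC
  rot[12] = 11B20AB2B0$120C11101BCA
  rot[13] = 1B20AB2B0$120C11101BCA1
  rot[14] = B20AB2B0$120C11101BCA11
  rot[15] = 20AB2B0$120C11101BCA11B
  rot[16] = 0AB2B0$120C11101BCA11B2
  rot[17] = AB2B0$120C11101BCA11B20
  rot[18] = B2B0$120C11101BCA11B20A
  rot[19] = 2B0$120C11101BCA11B20AB
  rot[20] = B0$120C11101BCA11B20AB2
  rot[21] = 0$120C11101BCA11B20AB2B
  rot[22] = $120C11101BCA11B20AB2B0
Sorted (with $ < everything):
  sorted[0] = $120C11101BCA11B20AB2B0
  sorted[1] = 0$120C11101BCA11B20AB2B
  sorted[2] = 01BCA11B20AB2B0$120C111
  sorted[3] = 0AB2B0$120C11101BCA11B2
  sorted[4] = 0C11101BCA11B20AB2B0$12
  sorted[5] = 101BCA11B20AB2B0$120C11
  sorted[6] = 1101BCA11B20AB2B0$120C1
  sorted[7] = 11101BCA11B20AB2B0$120C
  sorted[8] = 11B20AB2B0$120C11101BCA
  sorted[9] = 120C11101BCA11B20AB2B0$
  sorted[10] = 1B20AB2B0$120C11101BCA1
  sorted[11] = 1BCA11B20AB2B0$120C1110
  sorted[12] = 20AB2B0$120C11101BCA11B
  sorted[13] = 20C11101BCA11B20AB2B0$1
  sorted[14] = 2B0$120C11101BCA11B20AB
  sorted[15] = A11B20AB2B0$120C11101BC
  sorted[16] = AB2B0$120C11101BCA11B20
  sorted[17] = B0$120C11101BCA11B20AB2
  sorted[18] = B20AB2B0$120C11101BCA11
  sorted[19] = B2B0$120C11101BCA11B20A
  sorted[20] = BCA11B20AB2B0$120C11101
  sorted[21] = C11101BCA11B20AB2B0$120
  sorted[22] = CA11B20AB2B0$120C11101B
sorted[6] = 1101BCA11B20AB2B0$120C1

Answer: 1101BCA11B20AB2B0$120C1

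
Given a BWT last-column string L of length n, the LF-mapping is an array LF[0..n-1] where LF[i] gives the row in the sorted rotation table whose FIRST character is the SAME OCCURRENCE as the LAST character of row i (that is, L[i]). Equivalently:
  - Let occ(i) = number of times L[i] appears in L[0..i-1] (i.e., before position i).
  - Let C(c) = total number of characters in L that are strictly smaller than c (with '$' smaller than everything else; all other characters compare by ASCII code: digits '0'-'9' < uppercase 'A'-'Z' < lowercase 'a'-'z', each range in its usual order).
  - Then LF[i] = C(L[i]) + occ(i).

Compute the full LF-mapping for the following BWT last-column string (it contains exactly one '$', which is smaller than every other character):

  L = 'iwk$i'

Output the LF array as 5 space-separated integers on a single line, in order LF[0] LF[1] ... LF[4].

Answer: 1 4 3 0 2

Derivation:
Char counts: '$':1, 'i':2, 'k':1, 'w':1
C (first-col start): C('$')=0, C('i')=1, C('k')=3, C('w')=4
L[0]='i': occ=0, LF[0]=C('i')+0=1+0=1
L[1]='w': occ=0, LF[1]=C('w')+0=4+0=4
L[2]='k': occ=0, LF[2]=C('k')+0=3+0=3
L[3]='$': occ=0, LF[3]=C('$')+0=0+0=0
L[4]='i': occ=1, LF[4]=C('i')+1=1+1=2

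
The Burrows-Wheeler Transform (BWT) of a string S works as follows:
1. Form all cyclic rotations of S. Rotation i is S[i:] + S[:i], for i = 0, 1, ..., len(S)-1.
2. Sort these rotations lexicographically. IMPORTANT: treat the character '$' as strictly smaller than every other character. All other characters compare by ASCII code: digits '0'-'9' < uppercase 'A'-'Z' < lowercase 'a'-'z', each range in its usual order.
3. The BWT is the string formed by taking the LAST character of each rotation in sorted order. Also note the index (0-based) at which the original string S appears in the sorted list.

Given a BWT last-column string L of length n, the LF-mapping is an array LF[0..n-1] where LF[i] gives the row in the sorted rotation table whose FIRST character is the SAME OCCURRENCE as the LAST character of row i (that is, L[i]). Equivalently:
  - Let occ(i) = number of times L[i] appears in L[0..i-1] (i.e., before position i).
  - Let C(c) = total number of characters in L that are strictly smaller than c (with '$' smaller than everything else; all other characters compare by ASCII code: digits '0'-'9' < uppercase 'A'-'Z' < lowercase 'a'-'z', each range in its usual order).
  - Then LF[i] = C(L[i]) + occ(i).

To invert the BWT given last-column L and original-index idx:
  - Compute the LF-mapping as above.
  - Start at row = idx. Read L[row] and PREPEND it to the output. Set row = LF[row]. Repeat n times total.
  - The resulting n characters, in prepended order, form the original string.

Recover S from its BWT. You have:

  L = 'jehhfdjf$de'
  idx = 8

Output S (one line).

Answer: hedfejfhdj$

Derivation:
LF mapping: 9 3 7 8 5 1 10 6 0 2 4
Walk LF starting at row 8, prepending L[row]:
  step 1: row=8, L[8]='$', prepend. Next row=LF[8]=0
  step 2: row=0, L[0]='j', prepend. Next row=LF[0]=9
  step 3: row=9, L[9]='d', prepend. Next row=LF[9]=2
  step 4: row=2, L[2]='h', prepend. Next row=LF[2]=7
  step 5: row=7, L[7]='f', prepend. Next row=LF[7]=6
  step 6: row=6, L[6]='j', prepend. Next row=LF[6]=10
  step 7: row=10, L[10]='e', prepend. Next row=LF[10]=4
  step 8: row=4, L[4]='f', prepend. Next row=LF[4]=5
  step 9: row=5, L[5]='d', prepend. Next row=LF[5]=1
  step 10: row=1, L[1]='e', prepend. Next row=LF[1]=3
  step 11: row=3, L[3]='h', prepend. Next row=LF[3]=8
Reversed output: hedfejfhdj$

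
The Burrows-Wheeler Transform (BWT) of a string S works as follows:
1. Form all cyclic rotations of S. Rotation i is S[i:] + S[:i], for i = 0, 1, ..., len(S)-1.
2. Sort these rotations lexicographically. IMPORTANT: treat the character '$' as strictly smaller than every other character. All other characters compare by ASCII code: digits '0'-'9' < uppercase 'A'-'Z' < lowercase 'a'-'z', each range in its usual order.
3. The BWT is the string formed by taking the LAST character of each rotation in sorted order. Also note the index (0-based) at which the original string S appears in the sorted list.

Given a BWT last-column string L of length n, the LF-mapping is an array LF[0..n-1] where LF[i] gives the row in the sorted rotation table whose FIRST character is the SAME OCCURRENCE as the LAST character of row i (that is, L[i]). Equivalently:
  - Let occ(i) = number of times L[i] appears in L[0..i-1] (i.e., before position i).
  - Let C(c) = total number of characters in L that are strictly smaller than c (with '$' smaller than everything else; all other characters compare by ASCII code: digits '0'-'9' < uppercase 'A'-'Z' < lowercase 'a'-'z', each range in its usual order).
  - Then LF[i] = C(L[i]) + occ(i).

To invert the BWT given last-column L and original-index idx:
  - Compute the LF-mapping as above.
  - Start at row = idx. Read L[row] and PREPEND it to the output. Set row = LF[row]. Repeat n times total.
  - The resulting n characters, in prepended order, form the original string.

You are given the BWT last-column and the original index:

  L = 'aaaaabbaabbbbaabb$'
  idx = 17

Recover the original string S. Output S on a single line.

Answer: bbbbabbaaabbaaaaa$

Derivation:
LF mapping: 1 2 3 4 5 10 11 6 7 12 13 14 15 8 9 16 17 0
Walk LF starting at row 17, prepending L[row]:
  step 1: row=17, L[17]='$', prepend. Next row=LF[17]=0
  step 2: row=0, L[0]='a', prepend. Next row=LF[0]=1
  step 3: row=1, L[1]='a', prepend. Next row=LF[1]=2
  step 4: row=2, L[2]='a', prepend. Next row=LF[2]=3
  step 5: row=3, L[3]='a', prepend. Next row=LF[3]=4
  step 6: row=4, L[4]='a', prepend. Next row=LF[4]=5
  step 7: row=5, L[5]='b', prepend. Next row=LF[5]=10
  step 8: row=10, L[10]='b', prepend. Next row=LF[10]=13
  step 9: row=13, L[13]='a', prepend. Next row=LF[13]=8
  step 10: row=8, L[8]='a', prepend. Next row=LF[8]=7
  step 11: row=7, L[7]='a', prepend. Next row=LF[7]=6
  step 12: row=6, L[6]='b', prepend. Next row=LF[6]=11
  step 13: row=11, L[11]='b', prepend. Next row=LF[11]=14
  step 14: row=14, L[14]='a', prepend. Next row=LF[14]=9
  step 15: row=9, L[9]='b', prepend. Next row=LF[9]=12
  step 16: row=12, L[12]='b', prepend. Next row=LF[12]=15
  step 17: row=15, L[15]='b', prepend. Next row=LF[15]=16
  step 18: row=16, L[16]='b', prepend. Next row=LF[16]=17
Reversed output: bbbbabbaaabbaaaaa$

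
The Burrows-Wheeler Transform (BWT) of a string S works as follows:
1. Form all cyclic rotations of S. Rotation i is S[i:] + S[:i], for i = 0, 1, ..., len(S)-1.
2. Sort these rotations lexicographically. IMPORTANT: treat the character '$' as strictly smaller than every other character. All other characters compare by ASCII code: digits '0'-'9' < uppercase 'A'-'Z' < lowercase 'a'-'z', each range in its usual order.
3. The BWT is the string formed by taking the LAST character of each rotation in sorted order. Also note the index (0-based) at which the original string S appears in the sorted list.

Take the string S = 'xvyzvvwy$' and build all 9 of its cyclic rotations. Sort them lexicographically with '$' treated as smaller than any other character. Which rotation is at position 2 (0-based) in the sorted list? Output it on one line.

Answer: vwy$xvyzv

Derivation:
All 9 rotations (rotation i = S[i:]+S[:i]):
  rot[0] = xvyzvvwy$
  rot[1] = vyzvvwy$x
  rot[2] = yzvvwy$xv
  rot[3] = zvvwy$xvy
  rot[4] = vvwy$xvyz
  rot[5] = vwy$xvyzv
  rot[6] = wy$xvyzvv
  rot[7] = y$xvyzvvw
  rot[8] = $xvyzvvwy
Sorted (with $ < everything):
  sorted[0] = $xvyzvvwy
  sorted[1] = vvwy$xvyz
  sorted[2] = vwy$xvyzv
  sorted[3] = vyzvvwy$x
  sorted[4] = wy$xvyzvv
  sorted[5] = xvyzvvwy$
  sorted[6] = y$xvyzvvw
  sorted[7] = yzvvwy$xv
  sorted[8] = zvvwy$xvy
sorted[2] = vwy$xvyzv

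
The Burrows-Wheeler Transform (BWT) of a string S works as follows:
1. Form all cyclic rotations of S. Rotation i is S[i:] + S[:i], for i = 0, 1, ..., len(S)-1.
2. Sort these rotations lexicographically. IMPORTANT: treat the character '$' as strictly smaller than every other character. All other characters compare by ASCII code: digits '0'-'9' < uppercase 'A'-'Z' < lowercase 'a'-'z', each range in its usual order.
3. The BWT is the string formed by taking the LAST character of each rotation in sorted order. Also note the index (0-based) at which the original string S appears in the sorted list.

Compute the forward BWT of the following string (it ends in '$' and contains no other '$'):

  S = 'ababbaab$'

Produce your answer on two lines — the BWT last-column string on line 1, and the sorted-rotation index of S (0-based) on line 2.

Answer: bba$babaa
3

Derivation:
All 9 rotations (rotation i = S[i:]+S[:i]):
  rot[0] = ababbaab$
  rot[1] = babbaab$a
  rot[2] = abbaab$ab
  rot[3] = bbaab$aba
  rot[4] = baab$abab
  rot[5] = aab$ababb
  rot[6] = ab$ababba
  rot[7] = b$ababbaa
  rot[8] = $ababbaab
Sorted (with $ < everything):
  sorted[0] = $ababbaab  (last char: 'b')
  sorted[1] = aab$ababb  (last char: 'b')
  sorted[2] = ab$ababba  (last char: 'a')
  sorted[3] = ababbaab$  (last char: '$')
  sorted[4] = abbaab$ab  (last char: 'b')
  sorted[5] = b$ababbaa  (last char: 'a')
  sorted[6] = baab$abab  (last char: 'b')
  sorted[7] = babbaab$a  (last char: 'a')
  sorted[8] = bbaab$aba  (last char: 'a')
Last column: bba$babaa
Original string S is at sorted index 3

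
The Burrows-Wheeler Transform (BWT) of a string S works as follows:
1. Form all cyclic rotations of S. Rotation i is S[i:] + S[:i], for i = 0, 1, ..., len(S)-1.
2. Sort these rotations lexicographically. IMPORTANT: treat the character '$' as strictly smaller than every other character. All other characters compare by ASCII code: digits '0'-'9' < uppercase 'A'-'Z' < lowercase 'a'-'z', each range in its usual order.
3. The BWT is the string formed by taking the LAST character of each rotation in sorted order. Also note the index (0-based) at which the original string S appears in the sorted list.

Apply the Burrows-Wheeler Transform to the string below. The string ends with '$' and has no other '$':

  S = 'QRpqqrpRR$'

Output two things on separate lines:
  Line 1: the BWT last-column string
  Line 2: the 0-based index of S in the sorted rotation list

Answer: R$RpQrRpqq
1

Derivation:
All 10 rotations (rotation i = S[i:]+S[:i]):
  rot[0] = QRpqqrpRR$
  rot[1] = RpqqrpRR$Q
  rot[2] = pqqrpRR$QR
  rot[3] = qqrpRR$QRp
  rot[4] = qrpRR$QRpq
  rot[5] = rpRR$QRpqq
  rot[6] = pRR$QRpqqr
  rot[7] = RR$QRpqqrp
  rot[8] = R$QRpqqrpR
  rot[9] = $QRpqqrpRR
Sorted (with $ < everything):
  sorted[0] = $QRpqqrpRR  (last char: 'R')
  sorted[1] = QRpqqrpRR$  (last char: '$')
  sorted[2] = R$QRpqqrpR  (last char: 'R')
  sorted[3] = RR$QRpqqrp  (last char: 'p')
  sorted[4] = RpqqrpRR$Q  (last char: 'Q')
  sorted[5] = pRR$QRpqqr  (last char: 'r')
  sorted[6] = pqqrpRR$QR  (last char: 'R')
  sorted[7] = qqrpRR$QRp  (last char: 'p')
  sorted[8] = qrpRR$QRpq  (last char: 'q')
  sorted[9] = rpRR$QRpqq  (last char: 'q')
Last column: R$RpQrRpqq
Original string S is at sorted index 1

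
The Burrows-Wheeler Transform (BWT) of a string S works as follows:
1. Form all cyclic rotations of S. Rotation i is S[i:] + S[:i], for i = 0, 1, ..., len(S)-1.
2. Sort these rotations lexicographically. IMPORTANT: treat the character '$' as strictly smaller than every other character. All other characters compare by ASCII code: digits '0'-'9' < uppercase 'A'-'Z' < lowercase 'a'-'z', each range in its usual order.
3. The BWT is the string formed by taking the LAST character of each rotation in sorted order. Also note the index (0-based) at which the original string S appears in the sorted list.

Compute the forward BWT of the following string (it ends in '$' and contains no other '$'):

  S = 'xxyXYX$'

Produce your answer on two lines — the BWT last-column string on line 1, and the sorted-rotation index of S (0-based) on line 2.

All 7 rotations (rotation i = S[i:]+S[:i]):
  rot[0] = xxyXYX$
  rot[1] = xyXYX$x
  rot[2] = yXYX$xx
  rot[3] = XYX$xxy
  rot[4] = YX$xxyX
  rot[5] = X$xxyXY
  rot[6] = $xxyXYX
Sorted (with $ < everything):
  sorted[0] = $xxyXYX  (last char: 'X')
  sorted[1] = X$xxyXY  (last char: 'Y')
  sorted[2] = XYX$xxy  (last char: 'y')
  sorted[3] = YX$xxyX  (last char: 'X')
  sorted[4] = xxyXYX$  (last char: '$')
  sorted[5] = xyXYX$x  (last char: 'x')
  sorted[6] = yXYX$xx  (last char: 'x')
Last column: XYyX$xx
Original string S is at sorted index 4

Answer: XYyX$xx
4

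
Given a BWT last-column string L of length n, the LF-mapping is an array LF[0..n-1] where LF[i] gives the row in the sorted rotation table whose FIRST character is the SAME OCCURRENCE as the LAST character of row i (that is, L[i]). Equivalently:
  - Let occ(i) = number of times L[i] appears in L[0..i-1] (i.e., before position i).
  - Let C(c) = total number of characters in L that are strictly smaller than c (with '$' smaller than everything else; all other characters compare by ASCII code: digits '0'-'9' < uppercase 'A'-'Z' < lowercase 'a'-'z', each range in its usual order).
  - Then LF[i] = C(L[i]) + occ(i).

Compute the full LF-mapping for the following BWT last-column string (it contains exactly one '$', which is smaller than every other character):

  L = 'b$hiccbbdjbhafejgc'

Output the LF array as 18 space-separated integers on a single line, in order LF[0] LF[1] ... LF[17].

Answer: 2 0 13 15 6 7 3 4 9 16 5 14 1 11 10 17 12 8

Derivation:
Char counts: '$':1, 'a':1, 'b':4, 'c':3, 'd':1, 'e':1, 'f':1, 'g':1, 'h':2, 'i':1, 'j':2
C (first-col start): C('$')=0, C('a')=1, C('b')=2, C('c')=6, C('d')=9, C('e')=10, C('f')=11, C('g')=12, C('h')=13, C('i')=15, C('j')=16
L[0]='b': occ=0, LF[0]=C('b')+0=2+0=2
L[1]='$': occ=0, LF[1]=C('$')+0=0+0=0
L[2]='h': occ=0, LF[2]=C('h')+0=13+0=13
L[3]='i': occ=0, LF[3]=C('i')+0=15+0=15
L[4]='c': occ=0, LF[4]=C('c')+0=6+0=6
L[5]='c': occ=1, LF[5]=C('c')+1=6+1=7
L[6]='b': occ=1, LF[6]=C('b')+1=2+1=3
L[7]='b': occ=2, LF[7]=C('b')+2=2+2=4
L[8]='d': occ=0, LF[8]=C('d')+0=9+0=9
L[9]='j': occ=0, LF[9]=C('j')+0=16+0=16
L[10]='b': occ=3, LF[10]=C('b')+3=2+3=5
L[11]='h': occ=1, LF[11]=C('h')+1=13+1=14
L[12]='a': occ=0, LF[12]=C('a')+0=1+0=1
L[13]='f': occ=0, LF[13]=C('f')+0=11+0=11
L[14]='e': occ=0, LF[14]=C('e')+0=10+0=10
L[15]='j': occ=1, LF[15]=C('j')+1=16+1=17
L[16]='g': occ=0, LF[16]=C('g')+0=12+0=12
L[17]='c': occ=2, LF[17]=C('c')+2=6+2=8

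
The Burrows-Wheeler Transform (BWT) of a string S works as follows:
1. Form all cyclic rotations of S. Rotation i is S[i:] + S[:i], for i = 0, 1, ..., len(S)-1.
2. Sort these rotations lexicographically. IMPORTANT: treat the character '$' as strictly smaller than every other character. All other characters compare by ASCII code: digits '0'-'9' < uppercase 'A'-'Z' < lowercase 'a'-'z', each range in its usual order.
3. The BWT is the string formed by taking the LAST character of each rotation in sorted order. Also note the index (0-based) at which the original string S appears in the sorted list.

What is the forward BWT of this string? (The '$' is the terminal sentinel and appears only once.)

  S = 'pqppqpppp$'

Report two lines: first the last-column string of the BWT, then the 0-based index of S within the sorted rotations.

All 10 rotations (rotation i = S[i:]+S[:i]):
  rot[0] = pqppqpppp$
  rot[1] = qppqpppp$p
  rot[2] = ppqpppp$pq
  rot[3] = pqpppp$pqp
  rot[4] = qpppp$pqpp
  rot[5] = pppp$pqppq
  rot[6] = ppp$pqppqp
  rot[7] = pp$pqppqpp
  rot[8] = p$pqppqppp
  rot[9] = $pqppqpppp
Sorted (with $ < everything):
  sorted[0] = $pqppqpppp  (last char: 'p')
  sorted[1] = p$pqppqppp  (last char: 'p')
  sorted[2] = pp$pqppqpp  (last char: 'p')
  sorted[3] = ppp$pqppqp  (last char: 'p')
  sorted[4] = pppp$pqppq  (last char: 'q')
  sorted[5] = ppqpppp$pq  (last char: 'q')
  sorted[6] = pqpppp$pqp  (last char: 'p')
  sorted[7] = pqppqpppp$  (last char: '$')
  sorted[8] = qpppp$pqpp  (last char: 'p')
  sorted[9] = qppqpppp$p  (last char: 'p')
Last column: ppppqqp$pp
Original string S is at sorted index 7

Answer: ppppqqp$pp
7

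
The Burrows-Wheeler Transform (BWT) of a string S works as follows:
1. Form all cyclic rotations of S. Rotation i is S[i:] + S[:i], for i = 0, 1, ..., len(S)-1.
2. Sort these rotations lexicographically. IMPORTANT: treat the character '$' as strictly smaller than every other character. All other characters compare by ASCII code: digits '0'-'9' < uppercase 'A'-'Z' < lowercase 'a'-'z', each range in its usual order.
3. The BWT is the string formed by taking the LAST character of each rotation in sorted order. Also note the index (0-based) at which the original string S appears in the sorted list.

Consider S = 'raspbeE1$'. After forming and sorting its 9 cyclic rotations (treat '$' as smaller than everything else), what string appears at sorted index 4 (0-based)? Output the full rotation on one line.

Answer: beE1$rasp

Derivation:
All 9 rotations (rotation i = S[i:]+S[:i]):
  rot[0] = raspbeE1$
  rot[1] = aspbeE1$r
  rot[2] = spbeE1$ra
  rot[3] = pbeE1$ras
  rot[4] = beE1$rasp
  rot[5] = eE1$raspb
  rot[6] = E1$raspbe
  rot[7] = 1$raspbeE
  rot[8] = $raspbeE1
Sorted (with $ < everything):
  sorted[0] = $raspbeE1
  sorted[1] = 1$raspbeE
  sorted[2] = E1$raspbe
  sorted[3] = aspbeE1$r
  sorted[4] = beE1$rasp
  sorted[5] = eE1$raspb
  sorted[6] = pbeE1$ras
  sorted[7] = raspbeE1$
  sorted[8] = spbeE1$ra
sorted[4] = beE1$rasp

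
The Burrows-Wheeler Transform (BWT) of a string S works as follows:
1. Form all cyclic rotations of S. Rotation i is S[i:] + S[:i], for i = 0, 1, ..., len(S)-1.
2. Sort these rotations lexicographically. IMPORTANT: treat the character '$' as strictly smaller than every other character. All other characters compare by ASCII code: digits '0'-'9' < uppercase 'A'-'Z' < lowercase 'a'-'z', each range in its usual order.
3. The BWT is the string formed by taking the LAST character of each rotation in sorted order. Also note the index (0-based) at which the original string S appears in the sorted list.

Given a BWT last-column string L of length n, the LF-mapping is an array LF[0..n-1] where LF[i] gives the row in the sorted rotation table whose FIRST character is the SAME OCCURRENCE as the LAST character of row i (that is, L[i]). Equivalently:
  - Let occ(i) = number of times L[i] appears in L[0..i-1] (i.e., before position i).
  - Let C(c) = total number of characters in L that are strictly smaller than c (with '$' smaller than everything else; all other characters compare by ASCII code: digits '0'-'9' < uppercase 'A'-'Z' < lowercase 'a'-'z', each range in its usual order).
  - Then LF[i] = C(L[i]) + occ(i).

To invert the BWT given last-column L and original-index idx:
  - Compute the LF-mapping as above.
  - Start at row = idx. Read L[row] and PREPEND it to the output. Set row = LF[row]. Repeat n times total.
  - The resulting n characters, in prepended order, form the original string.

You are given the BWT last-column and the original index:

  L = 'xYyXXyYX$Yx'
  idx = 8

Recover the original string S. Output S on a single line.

LF mapping: 7 4 9 1 2 10 5 3 0 6 8
Walk LF starting at row 8, prepending L[row]:
  step 1: row=8, L[8]='$', prepend. Next row=LF[8]=0
  step 2: row=0, L[0]='x', prepend. Next row=LF[0]=7
  step 3: row=7, L[7]='X', prepend. Next row=LF[7]=3
  step 4: row=3, L[3]='X', prepend. Next row=LF[3]=1
  step 5: row=1, L[1]='Y', prepend. Next row=LF[1]=4
  step 6: row=4, L[4]='X', prepend. Next row=LF[4]=2
  step 7: row=2, L[2]='y', prepend. Next row=LF[2]=9
  step 8: row=9, L[9]='Y', prepend. Next row=LF[9]=6
  step 9: row=6, L[6]='Y', prepend. Next row=LF[6]=5
  step 10: row=5, L[5]='y', prepend. Next row=LF[5]=10
  step 11: row=10, L[10]='x', prepend. Next row=LF[10]=8
Reversed output: xyYYyXYXXx$

Answer: xyYYyXYXXx$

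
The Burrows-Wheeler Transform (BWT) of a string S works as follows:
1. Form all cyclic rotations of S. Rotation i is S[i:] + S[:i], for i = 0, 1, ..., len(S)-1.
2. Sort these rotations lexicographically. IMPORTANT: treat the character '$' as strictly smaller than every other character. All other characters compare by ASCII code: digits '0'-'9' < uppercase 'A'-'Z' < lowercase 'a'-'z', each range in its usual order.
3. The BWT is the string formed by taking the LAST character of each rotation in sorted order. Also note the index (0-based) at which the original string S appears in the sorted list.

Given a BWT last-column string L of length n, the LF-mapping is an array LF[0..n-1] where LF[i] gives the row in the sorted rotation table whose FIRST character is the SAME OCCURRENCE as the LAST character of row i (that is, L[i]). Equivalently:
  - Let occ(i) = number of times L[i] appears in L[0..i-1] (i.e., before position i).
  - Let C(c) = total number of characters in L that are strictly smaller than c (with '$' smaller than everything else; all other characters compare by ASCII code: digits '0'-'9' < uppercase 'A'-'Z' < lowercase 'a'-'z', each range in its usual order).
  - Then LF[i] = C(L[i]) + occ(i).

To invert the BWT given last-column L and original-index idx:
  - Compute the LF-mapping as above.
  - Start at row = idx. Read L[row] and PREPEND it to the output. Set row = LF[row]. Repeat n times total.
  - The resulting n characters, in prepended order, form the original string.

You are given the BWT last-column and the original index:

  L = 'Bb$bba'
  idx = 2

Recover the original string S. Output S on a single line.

Answer: abbbB$

Derivation:
LF mapping: 1 3 0 4 5 2
Walk LF starting at row 2, prepending L[row]:
  step 1: row=2, L[2]='$', prepend. Next row=LF[2]=0
  step 2: row=0, L[0]='B', prepend. Next row=LF[0]=1
  step 3: row=1, L[1]='b', prepend. Next row=LF[1]=3
  step 4: row=3, L[3]='b', prepend. Next row=LF[3]=4
  step 5: row=4, L[4]='b', prepend. Next row=LF[4]=5
  step 6: row=5, L[5]='a', prepend. Next row=LF[5]=2
Reversed output: abbbB$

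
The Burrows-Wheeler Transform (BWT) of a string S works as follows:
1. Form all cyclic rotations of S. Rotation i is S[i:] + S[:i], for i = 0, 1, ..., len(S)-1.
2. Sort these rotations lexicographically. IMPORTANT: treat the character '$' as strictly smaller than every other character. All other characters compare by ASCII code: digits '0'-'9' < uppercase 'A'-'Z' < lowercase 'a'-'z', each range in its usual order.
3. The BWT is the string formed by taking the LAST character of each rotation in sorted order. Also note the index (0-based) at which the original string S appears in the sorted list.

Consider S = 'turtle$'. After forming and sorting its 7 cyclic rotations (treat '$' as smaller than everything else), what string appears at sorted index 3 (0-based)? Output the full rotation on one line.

All 7 rotations (rotation i = S[i:]+S[:i]):
  rot[0] = turtle$
  rot[1] = urtle$t
  rot[2] = rtle$tu
  rot[3] = tle$tur
  rot[4] = le$turt
  rot[5] = e$turtl
  rot[6] = $turtle
Sorted (with $ < everything):
  sorted[0] = $turtle
  sorted[1] = e$turtl
  sorted[2] = le$turt
  sorted[3] = rtle$tu
  sorted[4] = tle$tur
  sorted[5] = turtle$
  sorted[6] = urtle$t
sorted[3] = rtle$tu

Answer: rtle$tu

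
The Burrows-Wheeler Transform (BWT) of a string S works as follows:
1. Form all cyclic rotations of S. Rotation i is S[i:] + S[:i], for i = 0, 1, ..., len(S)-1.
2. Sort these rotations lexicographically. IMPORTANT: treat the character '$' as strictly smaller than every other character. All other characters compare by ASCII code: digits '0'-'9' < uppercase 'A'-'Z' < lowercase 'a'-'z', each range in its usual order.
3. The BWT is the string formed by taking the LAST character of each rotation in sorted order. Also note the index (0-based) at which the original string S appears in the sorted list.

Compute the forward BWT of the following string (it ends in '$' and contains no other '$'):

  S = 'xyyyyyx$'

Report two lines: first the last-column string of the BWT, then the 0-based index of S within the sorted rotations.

All 8 rotations (rotation i = S[i:]+S[:i]):
  rot[0] = xyyyyyx$
  rot[1] = yyyyyx$x
  rot[2] = yyyyx$xy
  rot[3] = yyyx$xyy
  rot[4] = yyx$xyyy
  rot[5] = yx$xyyyy
  rot[6] = x$xyyyyy
  rot[7] = $xyyyyyx
Sorted (with $ < everything):
  sorted[0] = $xyyyyyx  (last char: 'x')
  sorted[1] = x$xyyyyy  (last char: 'y')
  sorted[2] = xyyyyyx$  (last char: '$')
  sorted[3] = yx$xyyyy  (last char: 'y')
  sorted[4] = yyx$xyyy  (last char: 'y')
  sorted[5] = yyyx$xyy  (last char: 'y')
  sorted[6] = yyyyx$xy  (last char: 'y')
  sorted[7] = yyyyyx$x  (last char: 'x')
Last column: xy$yyyyx
Original string S is at sorted index 2

Answer: xy$yyyyx
2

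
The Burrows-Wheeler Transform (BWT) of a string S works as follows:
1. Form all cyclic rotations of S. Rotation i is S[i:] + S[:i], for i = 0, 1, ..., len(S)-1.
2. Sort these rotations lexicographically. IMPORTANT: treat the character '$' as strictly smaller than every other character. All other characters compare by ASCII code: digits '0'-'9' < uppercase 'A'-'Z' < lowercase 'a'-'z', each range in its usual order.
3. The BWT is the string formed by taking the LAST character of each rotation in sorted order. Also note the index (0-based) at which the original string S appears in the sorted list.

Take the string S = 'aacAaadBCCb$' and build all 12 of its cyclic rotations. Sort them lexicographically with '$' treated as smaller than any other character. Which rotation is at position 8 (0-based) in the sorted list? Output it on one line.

Answer: adBCCb$aacAa

Derivation:
All 12 rotations (rotation i = S[i:]+S[:i]):
  rot[0] = aacAaadBCCb$
  rot[1] = acAaadBCCb$a
  rot[2] = cAaadBCCb$aa
  rot[3] = AaadBCCb$aac
  rot[4] = aadBCCb$aacA
  rot[5] = adBCCb$aacAa
  rot[6] = dBCCb$aacAaa
  rot[7] = BCCb$aacAaad
  rot[8] = CCb$aacAaadB
  rot[9] = Cb$aacAaadBC
  rot[10] = b$aacAaadBCC
  rot[11] = $aacAaadBCCb
Sorted (with $ < everything):
  sorted[0] = $aacAaadBCCb
  sorted[1] = AaadBCCb$aac
  sorted[2] = BCCb$aacAaad
  sorted[3] = CCb$aacAaadB
  sorted[4] = Cb$aacAaadBC
  sorted[5] = aacAaadBCCb$
  sorted[6] = aadBCCb$aacA
  sorted[7] = acAaadBCCb$a
  sorted[8] = adBCCb$aacAa
  sorted[9] = b$aacAaadBCC
  sorted[10] = cAaadBCCb$aa
  sorted[11] = dBCCb$aacAaa
sorted[8] = adBCCb$aacAa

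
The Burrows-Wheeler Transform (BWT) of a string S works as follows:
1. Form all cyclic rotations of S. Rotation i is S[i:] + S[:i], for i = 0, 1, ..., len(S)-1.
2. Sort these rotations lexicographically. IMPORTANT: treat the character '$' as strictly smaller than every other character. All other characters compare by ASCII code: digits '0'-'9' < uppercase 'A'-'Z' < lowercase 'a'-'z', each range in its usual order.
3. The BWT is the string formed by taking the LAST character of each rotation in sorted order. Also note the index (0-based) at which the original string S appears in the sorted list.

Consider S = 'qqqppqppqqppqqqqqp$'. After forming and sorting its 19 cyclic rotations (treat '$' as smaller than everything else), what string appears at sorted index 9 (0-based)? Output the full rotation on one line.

All 19 rotations (rotation i = S[i:]+S[:i]):
  rot[0] = qqqppqppqqppqqqqqp$
  rot[1] = qqppqppqqppqqqqqp$q
  rot[2] = qppqppqqppqqqqqp$qq
  rot[3] = ppqppqqppqqqqqp$qqq
  rot[4] = pqppqqppqqqqqp$qqqp
  rot[5] = qppqqppqqqqqp$qqqpp
  rot[6] = ppqqppqqqqqp$qqqppq
  rot[7] = pqqppqqqqqp$qqqppqp
  rot[8] = qqppqqqqqp$qqqppqpp
  rot[9] = qppqqqqqp$qqqppqppq
  rot[10] = ppqqqqqp$qqqppqppqq
  rot[11] = pqqqqqp$qqqppqppqqp
  rot[12] = qqqqqp$qqqppqppqqpp
  rot[13] = qqqqp$qqqppqppqqppq
  rot[14] = qqqp$qqqppqppqqppqq
  rot[15] = qqp$qqqppqppqqppqqq
  rot[16] = qp$qqqppqppqqppqqqq
  rot[17] = p$qqqppqppqqppqqqqq
  rot[18] = $qqqppqppqqppqqqqqp
Sorted (with $ < everything):
  sorted[0] = $qqqppqppqqppqqqqqp
  sorted[1] = p$qqqppqppqqppqqqqq
  sorted[2] = ppqppqqppqqqqqp$qqq
  sorted[3] = ppqqppqqqqqp$qqqppq
  sorted[4] = ppqqqqqp$qqqppqppqq
  sorted[5] = pqppqqppqqqqqp$qqqp
  sorted[6] = pqqppqqqqqp$qqqppqp
  sorted[7] = pqqqqqp$qqqppqppqqp
  sorted[8] = qp$qqqppqppqqppqqqq
  sorted[9] = qppqppqqppqqqqqp$qq
  sorted[10] = qppqqppqqqqqp$qqqpp
  sorted[11] = qppqqqqqp$qqqppqppq
  sorted[12] = qqp$qqqppqppqqppqqq
  sorted[13] = qqppqppqqppqqqqqp$q
  sorted[14] = qqppqqqqqp$qqqppqpp
  sorted[15] = qqqp$qqqppqppqqppqq
  sorted[16] = qqqppqppqqppqqqqqp$
  sorted[17] = qqqqp$qqqppqppqqppq
  sorted[18] = qqqqqp$qqqppqppqqpp
sorted[9] = qppqppqqppqqqqqp$qq

Answer: qppqppqqppqqqqqp$qq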